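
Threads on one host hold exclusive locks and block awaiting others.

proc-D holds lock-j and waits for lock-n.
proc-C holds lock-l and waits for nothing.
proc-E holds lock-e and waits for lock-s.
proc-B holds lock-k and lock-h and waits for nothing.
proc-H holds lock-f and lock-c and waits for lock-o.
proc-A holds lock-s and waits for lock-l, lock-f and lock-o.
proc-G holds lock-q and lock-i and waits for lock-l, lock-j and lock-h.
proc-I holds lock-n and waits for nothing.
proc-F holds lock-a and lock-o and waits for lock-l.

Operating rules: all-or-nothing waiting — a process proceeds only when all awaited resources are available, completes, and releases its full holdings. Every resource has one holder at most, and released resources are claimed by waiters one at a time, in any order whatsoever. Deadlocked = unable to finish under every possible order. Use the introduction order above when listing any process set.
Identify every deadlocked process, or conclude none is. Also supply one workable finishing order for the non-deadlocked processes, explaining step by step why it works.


No process is deadlocked.
Key observation: the waits form no ring: some process can always run, and its releases unblock the others one by one.
One completion order for the rest: proc-C, proc-F, proc-H, proc-B, proc-I, proc-D, proc-A, proc-E, proc-G.
Check, step by step:
  proc-C waits on nothing -> runs at once and releases lock-l
  proc-F: everything it awaited (lock-l) is free; runs, freeing lock-a and lock-o
  proc-H: everything it awaited (lock-o) is free; runs, freeing lock-f and lock-c
  proc-B waits on nothing -> runs at once and releases lock-k and lock-h
  proc-I waits on nothing -> runs at once and releases lock-n
  proc-D: everything it awaited (lock-n) is free; runs, freeing lock-j
  proc-A: everything it awaited (lock-l, lock-f and lock-o) is free; runs, freeing lock-s
  proc-E: everything it awaited (lock-s) is free; runs, freeing lock-e
  proc-G: everything it awaited (lock-l, lock-j and lock-h) is free; runs, freeing lock-q and lock-i


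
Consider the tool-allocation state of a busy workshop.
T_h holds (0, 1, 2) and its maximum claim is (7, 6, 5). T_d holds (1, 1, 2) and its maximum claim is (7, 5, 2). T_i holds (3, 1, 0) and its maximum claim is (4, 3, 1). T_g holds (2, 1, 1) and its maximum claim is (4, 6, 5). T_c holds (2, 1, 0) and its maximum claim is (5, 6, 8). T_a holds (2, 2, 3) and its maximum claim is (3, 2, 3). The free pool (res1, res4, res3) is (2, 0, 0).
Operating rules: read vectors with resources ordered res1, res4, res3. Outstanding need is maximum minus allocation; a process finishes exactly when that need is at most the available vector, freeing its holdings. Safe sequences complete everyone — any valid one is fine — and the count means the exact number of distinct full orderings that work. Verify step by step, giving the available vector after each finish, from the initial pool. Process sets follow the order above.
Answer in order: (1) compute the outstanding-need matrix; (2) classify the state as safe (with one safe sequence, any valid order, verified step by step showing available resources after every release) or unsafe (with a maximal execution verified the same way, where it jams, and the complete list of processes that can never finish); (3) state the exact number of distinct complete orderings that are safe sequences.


(1) Outstanding need per process (order res1, res4, res3):
  T_h: (7, 5, 3)
  T_d: (6, 4, 0)
  T_i: (1, 2, 1)
  T_g: (2, 5, 4)
  T_c: (3, 5, 8)
  T_a: (1, 0, 0)
(2) UNSAFE.
Key observation: T_a, T_i can finish, but then (7, 3, 3) is all there is, and the blocked group's res4 demands exceed it.
The run T_a, T_i cannot be extended any further. Check, step by step:
  pool = (2, 0, 0)
  run T_a (needs (1, 0, 0), free (2, 0, 0)); after release of (2, 2, 3) the pool is (4, 2, 3)
  run T_i (needs (1, 2, 1), free (4, 2, 3)); after release of (3, 1, 0) the pool is (7, 3, 3)
  T_h cannot run: need (7, 5, 3) vs free (7, 3, 3) (insufficient res4)
  T_d cannot run: need (6, 4, 0) vs free (7, 3, 3) (insufficient res4)
  T_g cannot run: need (2, 5, 4) vs free (7, 3, 3) (insufficient res4 and res3)
  T_c cannot run: need (3, 5, 8) vs free (7, 3, 3) (insufficient res4 and res3)
Never able to finish: T_h, T_d, T_g and T_c.
(3) Precisely 0 of the possible complete orderings are safe sequences.


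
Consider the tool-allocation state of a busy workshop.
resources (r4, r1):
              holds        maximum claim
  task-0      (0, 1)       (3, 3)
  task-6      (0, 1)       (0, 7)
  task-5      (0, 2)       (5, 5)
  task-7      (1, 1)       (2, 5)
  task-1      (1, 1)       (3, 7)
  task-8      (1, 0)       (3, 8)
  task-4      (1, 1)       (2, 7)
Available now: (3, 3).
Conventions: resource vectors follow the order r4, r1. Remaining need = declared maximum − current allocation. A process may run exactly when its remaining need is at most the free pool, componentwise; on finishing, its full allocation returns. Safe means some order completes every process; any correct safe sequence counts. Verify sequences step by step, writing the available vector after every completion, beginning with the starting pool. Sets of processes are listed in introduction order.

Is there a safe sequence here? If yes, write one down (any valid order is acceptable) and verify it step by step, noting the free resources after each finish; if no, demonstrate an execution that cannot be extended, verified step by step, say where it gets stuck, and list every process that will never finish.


The state is UNSAFE.
Key observation: after task-0, task-7 the pool peaks at (4, 5), and each blocked process is short somewhere: task-6 on r1; task-5 on r4; task-1 on r1; task-8 on r1; task-4 on r1.
A maximal execution: task-0, task-7 — then nothing else fits. Check, step by step:
  pool = (3, 3)
  task-0: need (3, 2) fits (3, 3); releases (0, 1), pool now (3, 4)
  task-7: need (1, 4) fits (3, 4); releases (1, 1), pool now (4, 5)
  blocked: task-6 wants (0, 6), pool (4, 5) — not enough r1
  blocked: task-5 wants (5, 3), pool (4, 5) — not enough r4
  blocked: task-1 wants (2, 6), pool (4, 5) — not enough r1
  blocked: task-8 wants (2, 8), pool (4, 5) — not enough r1
  blocked: task-4 wants (1, 6), pool (4, 5) — not enough r1
Never able to finish: task-6, task-5, task-1, task-8 and task-4.


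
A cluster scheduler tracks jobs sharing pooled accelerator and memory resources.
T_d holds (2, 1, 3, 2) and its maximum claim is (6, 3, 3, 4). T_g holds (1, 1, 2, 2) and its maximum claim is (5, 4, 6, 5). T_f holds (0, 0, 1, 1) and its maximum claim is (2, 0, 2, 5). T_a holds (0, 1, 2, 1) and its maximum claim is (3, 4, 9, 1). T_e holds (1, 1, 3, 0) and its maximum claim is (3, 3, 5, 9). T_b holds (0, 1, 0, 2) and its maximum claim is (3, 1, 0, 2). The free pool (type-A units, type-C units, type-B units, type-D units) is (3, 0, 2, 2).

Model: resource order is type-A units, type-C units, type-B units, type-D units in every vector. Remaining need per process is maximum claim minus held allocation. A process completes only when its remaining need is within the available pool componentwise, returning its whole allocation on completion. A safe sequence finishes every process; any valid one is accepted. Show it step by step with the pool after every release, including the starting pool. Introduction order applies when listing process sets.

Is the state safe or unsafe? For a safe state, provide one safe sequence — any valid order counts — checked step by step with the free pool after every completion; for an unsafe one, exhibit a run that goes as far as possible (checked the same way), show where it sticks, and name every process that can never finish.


UNSAFE — no complete ordering exists.
Key observation: the wall is type-C units: completing T_b, T_f brings the pool only to (3, 1, 3, 5), and all the rest need more.
A maximal execution: T_b, T_f — then nothing else fits. Verifying each step:
  pool = (3, 0, 2, 2)
  T_b needs (3, 0, 0, 0) <= (3, 0, 2, 2) -> finishes; pool += (0, 1, 0, 2) = (3, 1, 2, 4)
  T_f needs (2, 0, 1, 4) <= (3, 1, 2, 4) -> finishes; pool += (0, 0, 1, 1) = (3, 1, 3, 5)
  blocked: T_d wants (4, 2, 0, 2), pool (3, 1, 3, 5) — not enough type-A units and type-C units
  blocked: T_g wants (4, 3, 4, 3), pool (3, 1, 3, 5) — not enough type-A units, type-C units and type-B units
  blocked: T_a wants (3, 3, 7, 0), pool (3, 1, 3, 5) — not enough type-C units and type-B units
  blocked: T_e wants (2, 2, 2, 9), pool (3, 1, 3, 5) — not enough type-C units and type-D units
Processes that can never finish: T_d, T_g, T_a and T_e.


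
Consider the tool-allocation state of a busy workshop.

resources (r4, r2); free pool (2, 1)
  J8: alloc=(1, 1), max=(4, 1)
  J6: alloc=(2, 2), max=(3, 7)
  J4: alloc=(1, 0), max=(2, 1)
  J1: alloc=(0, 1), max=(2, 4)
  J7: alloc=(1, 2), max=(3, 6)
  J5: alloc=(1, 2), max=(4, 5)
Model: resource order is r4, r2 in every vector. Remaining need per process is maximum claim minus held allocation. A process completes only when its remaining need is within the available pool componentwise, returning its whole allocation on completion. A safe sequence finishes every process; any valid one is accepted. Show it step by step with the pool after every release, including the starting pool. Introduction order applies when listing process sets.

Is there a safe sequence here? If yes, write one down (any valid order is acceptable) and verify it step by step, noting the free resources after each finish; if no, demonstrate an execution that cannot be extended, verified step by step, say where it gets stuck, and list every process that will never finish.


UNSAFE.
Key observation: once J4, J8 finish, the pool peaks at (4, 2) — and every remaining process still needs more r2 than that.
The run J4, J8 cannot be extended any further. Verifying each step:
  pool = (2, 1)
  J4: need (1, 1) fits (2, 1); releases (1, 0), pool now (3, 1)
  J8: need (3, 0) fits (3, 1); releases (1, 1), pool now (4, 2)
  blocked: J6 wants (1, 5), pool (4, 2) — not enough r2
  blocked: J1 wants (2, 3), pool (4, 2) — not enough r2
  blocked: J7 wants (2, 4), pool (4, 2) — not enough r2
  blocked: J5 wants (3, 3), pool (4, 2) — not enough r2
Processes that can never finish: J6, J1, J7 and J5.


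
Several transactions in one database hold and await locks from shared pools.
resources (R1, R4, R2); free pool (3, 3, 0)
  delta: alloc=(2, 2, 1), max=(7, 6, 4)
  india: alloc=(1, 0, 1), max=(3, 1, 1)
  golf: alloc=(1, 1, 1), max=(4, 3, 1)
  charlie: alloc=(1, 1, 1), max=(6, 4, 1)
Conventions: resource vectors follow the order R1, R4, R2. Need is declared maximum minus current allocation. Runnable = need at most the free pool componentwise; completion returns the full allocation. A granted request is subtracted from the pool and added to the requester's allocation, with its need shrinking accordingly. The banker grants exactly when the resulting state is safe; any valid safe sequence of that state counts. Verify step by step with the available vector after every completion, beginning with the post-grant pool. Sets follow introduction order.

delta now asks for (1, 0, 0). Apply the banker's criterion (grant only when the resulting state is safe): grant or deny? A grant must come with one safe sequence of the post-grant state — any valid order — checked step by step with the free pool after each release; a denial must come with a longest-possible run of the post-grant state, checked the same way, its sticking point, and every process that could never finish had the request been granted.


DENY — the pretend-granted state is unsafe.
Key observation: after india, golf the pool peaks at (4, 4, 2), and each blocked process is short somewhere: delta on R2; charlie on R1.
After a pretend grant, a maximal execution: india, golf — then nothing else fits. Check, step by step:
  pool = (2, 3, 0)
  run india (needs (2, 1, 0), free (2, 3, 0)); after release of (1, 0, 1) the pool is (3, 3, 1)
  run golf (needs (3, 2, 0), free (3, 3, 1)); after release of (1, 1, 1) the pool is (4, 4, 2)
  delta still needs (4, 4, 3) but only (4, 4, 2) is free — short on R2
  charlie still needs (5, 3, 0) but only (4, 4, 2) is free — short on R1
Had the request been granted, delta and charlie could never finish.


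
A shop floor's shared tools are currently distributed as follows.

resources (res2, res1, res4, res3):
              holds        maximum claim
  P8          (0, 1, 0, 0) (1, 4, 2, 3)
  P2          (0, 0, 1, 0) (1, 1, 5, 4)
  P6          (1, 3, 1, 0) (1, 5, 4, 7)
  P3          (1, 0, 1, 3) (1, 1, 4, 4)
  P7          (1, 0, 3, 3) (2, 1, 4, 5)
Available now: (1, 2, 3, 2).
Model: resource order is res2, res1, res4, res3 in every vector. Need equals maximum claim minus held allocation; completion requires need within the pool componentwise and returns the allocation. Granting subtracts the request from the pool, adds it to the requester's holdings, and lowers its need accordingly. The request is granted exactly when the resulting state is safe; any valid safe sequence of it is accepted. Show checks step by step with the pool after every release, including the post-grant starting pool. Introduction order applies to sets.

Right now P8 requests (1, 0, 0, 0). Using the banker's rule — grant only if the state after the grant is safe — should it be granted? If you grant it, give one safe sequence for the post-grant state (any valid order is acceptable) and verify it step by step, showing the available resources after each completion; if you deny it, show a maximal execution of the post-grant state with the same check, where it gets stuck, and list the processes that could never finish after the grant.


GRANT: granting preserves safety; a valid post-grant sequence is P3, P7, P6, P8, P2.
Key observation: the transfer keeps a workable pool ((0, 2, 3, 2)); P3 starts the safe sequence.
Verifying the post-grant state step by step:
  pool = (0, 2, 3, 2)
  P3 needs (0, 1, 3, 1) <= (0, 2, 3, 2) -> finishes; pool += (1, 0, 1, 3) = (1, 2, 4, 5)
  P7 needs (1, 1, 1, 2) <= (1, 2, 4, 5) -> finishes; pool += (1, 0, 3, 3) = (2, 2, 7, 8)
  P6 needs (0, 2, 3, 7) <= (2, 2, 7, 8) -> finishes; pool += (1, 3, 1, 0) = (3, 5, 8, 8)
  P8 needs (0, 3, 2, 3) <= (3, 5, 8, 8) -> finishes; pool += (1, 1, 0, 0) = (4, 6, 8, 8)
  P2 needs (1, 1, 4, 4) <= (4, 6, 8, 8) -> finishes; pool += (0, 0, 1, 0) = (4, 6, 9, 8)


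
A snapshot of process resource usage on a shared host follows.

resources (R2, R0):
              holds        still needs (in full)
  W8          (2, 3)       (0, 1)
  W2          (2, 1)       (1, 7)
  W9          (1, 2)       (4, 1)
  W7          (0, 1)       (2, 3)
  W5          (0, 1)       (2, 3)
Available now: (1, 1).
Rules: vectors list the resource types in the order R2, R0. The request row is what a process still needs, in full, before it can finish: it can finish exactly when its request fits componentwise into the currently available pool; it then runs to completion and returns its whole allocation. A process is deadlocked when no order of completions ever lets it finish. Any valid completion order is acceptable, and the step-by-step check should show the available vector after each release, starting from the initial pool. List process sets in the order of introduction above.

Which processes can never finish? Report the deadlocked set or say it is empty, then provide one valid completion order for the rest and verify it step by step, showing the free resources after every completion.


The deadlocked set is W2 and W9.
Key observation: after W8, W5, W7 the pool peaks at (3, 6), and each blocked process is short somewhere: W2 on R0; W9 on R2.
The rest can finish in the order W8, W5, W7. Walking it through:
  pool = (1, 1)
  W8: need (0, 1) fits (1, 1); releases (2, 3), pool now (3, 4)
  W5: need (2, 3) fits (3, 4); releases (0, 1), pool now (3, 5)
  W7: need (2, 3) fits (3, 5); releases (0, 1), pool now (3, 6)
None of the blocked processes ever fits:
  W2 cannot run: need (1, 7) vs free (3, 6) (insufficient R0)
  W9 cannot run: need (4, 1) vs free (3, 6) (insufficient R2)


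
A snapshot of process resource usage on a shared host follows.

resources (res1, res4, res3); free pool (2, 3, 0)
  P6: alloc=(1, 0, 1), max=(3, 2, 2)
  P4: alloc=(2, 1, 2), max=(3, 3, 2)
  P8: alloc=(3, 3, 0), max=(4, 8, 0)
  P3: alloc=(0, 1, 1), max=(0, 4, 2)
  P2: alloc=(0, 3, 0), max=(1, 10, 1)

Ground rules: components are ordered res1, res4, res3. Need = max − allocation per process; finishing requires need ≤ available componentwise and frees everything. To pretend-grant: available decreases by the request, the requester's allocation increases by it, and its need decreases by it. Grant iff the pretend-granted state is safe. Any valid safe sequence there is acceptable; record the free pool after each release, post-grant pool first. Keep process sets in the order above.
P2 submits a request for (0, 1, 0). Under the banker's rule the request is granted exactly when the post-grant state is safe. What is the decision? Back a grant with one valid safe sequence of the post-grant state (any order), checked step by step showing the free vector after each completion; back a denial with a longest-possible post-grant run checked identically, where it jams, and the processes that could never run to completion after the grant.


DENY: after the grant no complete ordering would exist.
Key observation: P4, P3, P6 can finish, but then (5, 4, 4) is all there is, and the blocked group's res4 demands exceed it.
Pretend the grant happened; the run P4, P3, P6 goes as far as possible. Step-by-step check:
  pool = (2, 2, 0)
  P4: need (1, 2, 0) fits (2, 2, 0); releases (2, 1, 2), pool now (4, 3, 2)
  P3: need (0, 3, 1) fits (4, 3, 2); releases (0, 1, 1), pool now (4, 4, 3)
  P6: need (2, 2, 1) fits (4, 4, 3); releases (1, 0, 1), pool now (5, 4, 4)
  P8 still needs (1, 5, 0) but only (5, 4, 4) is free — short on res4
  P2 still needs (1, 6, 1) but only (5, 4, 4) is free — short on res4
Had the request been granted, P8 and P2 could never finish.


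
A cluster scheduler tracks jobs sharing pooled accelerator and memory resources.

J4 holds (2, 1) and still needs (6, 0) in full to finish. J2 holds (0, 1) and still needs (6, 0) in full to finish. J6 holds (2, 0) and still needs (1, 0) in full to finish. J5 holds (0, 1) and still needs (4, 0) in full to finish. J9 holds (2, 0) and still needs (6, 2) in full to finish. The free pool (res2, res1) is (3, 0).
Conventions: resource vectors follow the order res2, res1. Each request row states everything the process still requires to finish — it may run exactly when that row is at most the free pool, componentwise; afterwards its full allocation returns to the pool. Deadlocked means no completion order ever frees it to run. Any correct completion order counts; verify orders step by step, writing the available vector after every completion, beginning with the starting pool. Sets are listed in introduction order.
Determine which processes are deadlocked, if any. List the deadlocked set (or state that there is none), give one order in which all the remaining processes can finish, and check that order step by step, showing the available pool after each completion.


Deadlocked set: J4, J2 and J9.
Key observation: the pool after J6, J5 is (5, 1); every surviving request exceeds it in res2, so progress ends there.
The rest can finish in the order J6, J5. Check, step by step:
  pool = (3, 0)
  J6: need (1, 0) fits (3, 0); releases (2, 0), pool now (5, 0)
  J5: need (4, 0) fits (5, 0); releases (0, 1), pool now (5, 1)
The stuck group stays short no matter what:
  blocked: J4 wants (6, 0), pool (5, 1) — not enough res2
  blocked: J2 wants (6, 0), pool (5, 1) — not enough res2
  blocked: J9 wants (6, 2), pool (5, 1) — not enough res2 and res1


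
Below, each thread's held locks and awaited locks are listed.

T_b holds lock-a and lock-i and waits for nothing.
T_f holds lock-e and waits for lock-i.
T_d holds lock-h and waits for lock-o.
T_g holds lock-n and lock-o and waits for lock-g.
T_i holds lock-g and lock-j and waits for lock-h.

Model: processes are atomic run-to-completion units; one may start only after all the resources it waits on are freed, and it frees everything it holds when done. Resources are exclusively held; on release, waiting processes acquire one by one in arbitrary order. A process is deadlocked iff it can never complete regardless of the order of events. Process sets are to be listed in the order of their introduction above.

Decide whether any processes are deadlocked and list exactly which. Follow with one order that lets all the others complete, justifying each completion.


The deadlocked set is T_d, T_g and T_i.
Key observation: the wait chain closes on itself along T_d -> T_g -> T_i -> T_d; no other process is dragged down with it.
A valid finishing order for the others: T_b, T_f.
Verifying each step:
  T_b waits on nothing -> runs at once and releases lock-a and lock-i
  run T_f (all its waits — lock-i — are resolved); releases lock-e


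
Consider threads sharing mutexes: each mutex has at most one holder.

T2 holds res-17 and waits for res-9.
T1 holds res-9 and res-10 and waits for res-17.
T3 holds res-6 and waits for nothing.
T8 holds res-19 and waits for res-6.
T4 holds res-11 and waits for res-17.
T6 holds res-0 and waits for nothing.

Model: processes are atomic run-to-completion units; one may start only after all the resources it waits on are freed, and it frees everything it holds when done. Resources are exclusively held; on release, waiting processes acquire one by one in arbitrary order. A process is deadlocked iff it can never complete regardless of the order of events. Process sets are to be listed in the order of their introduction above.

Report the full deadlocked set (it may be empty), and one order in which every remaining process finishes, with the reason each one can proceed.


Deadlocked: T2, T1 and T4.
Key observation: the cycle T2 -> T1 -> T2 can never break — each member waits on the next; T4 waits into the deadlock from upstream.
One completion order for the rest: T3, T6, T8.
Step-by-step check:
  T3 waits on nothing -> runs at once and releases res-6
  T6 waits on nothing -> runs at once and releases res-0
  T8 waits on res-6 — all released -> runs and releases res-19


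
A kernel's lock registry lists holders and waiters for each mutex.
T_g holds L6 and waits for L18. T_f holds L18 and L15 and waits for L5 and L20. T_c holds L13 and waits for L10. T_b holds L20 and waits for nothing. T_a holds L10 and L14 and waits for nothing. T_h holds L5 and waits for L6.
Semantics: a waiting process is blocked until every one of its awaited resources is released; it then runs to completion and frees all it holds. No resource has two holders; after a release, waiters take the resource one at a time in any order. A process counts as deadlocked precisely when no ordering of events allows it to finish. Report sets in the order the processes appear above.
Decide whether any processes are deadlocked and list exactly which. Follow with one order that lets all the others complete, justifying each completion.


Deadlocked: T_g, T_f and T_h.
Key observation: the wait chain closes on itself along T_g -> T_f -> T_h -> T_g; no other process is dragged down with it.
The rest can finish in the order T_b, T_a, T_c.
Walking it through:
  T_b waits on nothing -> runs at once and releases L20
  T_a waits on nothing -> runs at once and releases L10 and L14
  run T_c (all its waits — L10 — are resolved); releases L13


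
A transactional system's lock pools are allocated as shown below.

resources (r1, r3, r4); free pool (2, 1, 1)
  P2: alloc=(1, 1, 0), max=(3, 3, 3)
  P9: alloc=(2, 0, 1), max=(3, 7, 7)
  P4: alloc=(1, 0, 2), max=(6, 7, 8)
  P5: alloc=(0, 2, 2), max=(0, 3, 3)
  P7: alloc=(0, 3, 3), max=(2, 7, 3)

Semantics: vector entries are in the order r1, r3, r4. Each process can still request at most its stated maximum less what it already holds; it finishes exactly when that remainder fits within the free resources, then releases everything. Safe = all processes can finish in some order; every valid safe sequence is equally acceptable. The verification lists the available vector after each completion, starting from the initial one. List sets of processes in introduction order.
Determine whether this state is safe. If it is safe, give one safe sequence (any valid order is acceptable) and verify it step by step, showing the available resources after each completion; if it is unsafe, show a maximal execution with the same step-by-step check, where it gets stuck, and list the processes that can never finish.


SAFE, for example via the order P5, P2, P7, P9, P4.
Key observation: P5 marks the first exact bind of the order: its need (0, 1, 1) fits the free (2, 1, 1) with zero slack on a requested resource.
Verifying each step:
  pool = (2, 1, 1)
  P5: need (0, 1, 1) fits (2, 1, 1); releases (0, 2, 2), pool now (2, 3, 3)
  P2: need (2, 2, 3) fits (2, 3, 3); releases (1, 1, 0), pool now (3, 4, 3)
  P7: need (2, 4, 0) fits (3, 4, 3); releases (0, 3, 3), pool now (3, 7, 6)
  P9: need (1, 7, 6) fits (3, 7, 6); releases (2, 0, 1), pool now (5, 7, 7)
  P4: need (5, 7, 6) fits (5, 7, 7); releases (1, 0, 2), pool now (6, 7, 9)


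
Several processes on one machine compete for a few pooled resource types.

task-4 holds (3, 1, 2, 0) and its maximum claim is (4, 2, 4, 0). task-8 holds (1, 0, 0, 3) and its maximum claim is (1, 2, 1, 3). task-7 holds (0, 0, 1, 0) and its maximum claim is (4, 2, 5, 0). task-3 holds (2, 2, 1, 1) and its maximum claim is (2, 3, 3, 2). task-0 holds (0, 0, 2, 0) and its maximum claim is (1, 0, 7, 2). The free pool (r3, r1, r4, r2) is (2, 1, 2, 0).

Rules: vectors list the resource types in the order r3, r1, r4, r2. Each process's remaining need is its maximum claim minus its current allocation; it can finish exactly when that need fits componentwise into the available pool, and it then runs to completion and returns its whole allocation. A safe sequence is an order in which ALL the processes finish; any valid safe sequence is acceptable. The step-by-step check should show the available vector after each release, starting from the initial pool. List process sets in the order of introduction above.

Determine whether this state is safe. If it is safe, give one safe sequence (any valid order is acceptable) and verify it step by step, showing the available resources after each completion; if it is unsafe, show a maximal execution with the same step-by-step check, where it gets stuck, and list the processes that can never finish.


SAFE, for example via the order task-4, task-8, task-7, task-0, task-3.
Key observation: the order's first zero-slack moment is task-4 ((1, 1, 2, 0) needed, (2, 1, 2, 0) free — a requested resource with nothing to spare).
Step-by-step check:
  pool = (2, 1, 2, 0)
  task-4: need (1, 1, 2, 0) fits (2, 1, 2, 0); releases (3, 1, 2, 0), pool now (5, 2, 4, 0)
  task-8: need (0, 2, 1, 0) fits (5, 2, 4, 0); releases (1, 0, 0, 3), pool now (6, 2, 4, 3)
  task-7: need (4, 2, 4, 0) fits (6, 2, 4, 3); releases (0, 0, 1, 0), pool now (6, 2, 5, 3)
  task-0: need (1, 0, 5, 2) fits (6, 2, 5, 3); releases (0, 0, 2, 0), pool now (6, 2, 7, 3)
  task-3: need (0, 1, 2, 1) fits (6, 2, 7, 3); releases (2, 2, 1, 1), pool now (8, 4, 8, 4)


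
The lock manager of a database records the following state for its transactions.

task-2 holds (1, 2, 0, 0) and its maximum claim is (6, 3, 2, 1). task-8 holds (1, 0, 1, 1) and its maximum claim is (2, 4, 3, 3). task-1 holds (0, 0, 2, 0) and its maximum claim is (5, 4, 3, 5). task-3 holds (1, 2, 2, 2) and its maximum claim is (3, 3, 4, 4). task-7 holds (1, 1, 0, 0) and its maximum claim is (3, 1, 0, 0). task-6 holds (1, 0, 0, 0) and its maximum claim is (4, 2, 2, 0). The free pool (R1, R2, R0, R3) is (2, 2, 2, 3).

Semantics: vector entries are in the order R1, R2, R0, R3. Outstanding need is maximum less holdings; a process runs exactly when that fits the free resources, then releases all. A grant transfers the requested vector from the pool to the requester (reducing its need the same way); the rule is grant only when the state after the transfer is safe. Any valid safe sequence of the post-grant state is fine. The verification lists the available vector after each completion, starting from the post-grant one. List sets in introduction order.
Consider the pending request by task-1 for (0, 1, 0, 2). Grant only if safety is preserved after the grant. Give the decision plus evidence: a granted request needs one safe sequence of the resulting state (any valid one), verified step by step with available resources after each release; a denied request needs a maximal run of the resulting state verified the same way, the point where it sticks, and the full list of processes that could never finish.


DENY: after the grant no complete ordering would exist.
Key observation: after task-7, task-6 the pool peaks at (4, 2, 2, 1), and each blocked process is short somewhere: task-2 on R1; task-8 on R2, R3; task-1 on R1, R2, R3; task-3 on R3.
After a pretend grant, a maximal execution: task-7, task-6 — then nothing else fits. Verifying each step:
  pool = (2, 1, 2, 1)
  task-7: need (2, 0, 0, 0) fits (2, 1, 2, 1); releases (1, 1, 0, 0), pool now (3, 2, 2, 1)
  task-6: need (3, 2, 2, 0) fits (3, 2, 2, 1); releases (1, 0, 0, 0), pool now (4, 2, 2, 1)
  task-2 still needs (5, 1, 2, 1) but only (4, 2, 2, 1) is free — short on R1
  task-8 still needs (1, 4, 2, 2) but only (4, 2, 2, 1) is free — short on R2 and R3
  task-1 still needs (5, 3, 1, 3) but only (4, 2, 2, 1) is free — short on R1, R2 and R3
  task-3 still needs (2, 1, 2, 2) but only (4, 2, 2, 1) is free — short on R3
Post-grant, the permanently blocked set is task-2, task-8, task-1 and task-3.


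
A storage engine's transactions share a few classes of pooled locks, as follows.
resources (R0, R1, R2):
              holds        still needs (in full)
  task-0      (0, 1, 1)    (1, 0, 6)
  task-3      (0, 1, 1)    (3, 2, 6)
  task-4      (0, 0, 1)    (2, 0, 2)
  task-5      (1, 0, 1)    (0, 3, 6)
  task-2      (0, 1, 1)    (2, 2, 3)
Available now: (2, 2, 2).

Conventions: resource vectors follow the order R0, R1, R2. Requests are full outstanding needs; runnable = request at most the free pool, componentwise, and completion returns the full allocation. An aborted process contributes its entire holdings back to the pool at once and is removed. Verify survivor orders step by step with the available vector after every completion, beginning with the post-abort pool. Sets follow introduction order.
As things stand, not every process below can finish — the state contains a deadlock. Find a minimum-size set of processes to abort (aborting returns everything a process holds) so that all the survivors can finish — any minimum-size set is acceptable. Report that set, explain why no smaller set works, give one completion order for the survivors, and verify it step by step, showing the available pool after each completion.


Abort task-3 and task-5.
Key observation: before aborting task-3 and task-5, task-0 was permanently blocked — no order could ever run it; afterwards it completes at step 3.
Minimality, checking each single-abort alternative: task-0 alone leaves task-3 blocked (short on R0 and R2); task-3 alone leaves task-0 blocked (short on R2); task-4 alone leaves task-0 blocked (short on R2); task-5 alone leaves task-0 blocked (short on R2); task-2 alone leaves task-0 blocked (short on R2).
One survivor order: task-4, task-2, task-0. Walking it through (post-abort pool first):
  pool = (3, 3, 4)
  run task-4 (needs (2, 0, 2), free (3, 3, 4)); after release of (0, 0, 1) the pool is (3, 3, 5)
  run task-2 (needs (2, 2, 3), free (3, 3, 5)); after release of (0, 1, 1) the pool is (3, 4, 6)
  run task-0 (needs (1, 0, 6), free (3, 4, 6)); after release of (0, 1, 1) the pool is (3, 5, 7)


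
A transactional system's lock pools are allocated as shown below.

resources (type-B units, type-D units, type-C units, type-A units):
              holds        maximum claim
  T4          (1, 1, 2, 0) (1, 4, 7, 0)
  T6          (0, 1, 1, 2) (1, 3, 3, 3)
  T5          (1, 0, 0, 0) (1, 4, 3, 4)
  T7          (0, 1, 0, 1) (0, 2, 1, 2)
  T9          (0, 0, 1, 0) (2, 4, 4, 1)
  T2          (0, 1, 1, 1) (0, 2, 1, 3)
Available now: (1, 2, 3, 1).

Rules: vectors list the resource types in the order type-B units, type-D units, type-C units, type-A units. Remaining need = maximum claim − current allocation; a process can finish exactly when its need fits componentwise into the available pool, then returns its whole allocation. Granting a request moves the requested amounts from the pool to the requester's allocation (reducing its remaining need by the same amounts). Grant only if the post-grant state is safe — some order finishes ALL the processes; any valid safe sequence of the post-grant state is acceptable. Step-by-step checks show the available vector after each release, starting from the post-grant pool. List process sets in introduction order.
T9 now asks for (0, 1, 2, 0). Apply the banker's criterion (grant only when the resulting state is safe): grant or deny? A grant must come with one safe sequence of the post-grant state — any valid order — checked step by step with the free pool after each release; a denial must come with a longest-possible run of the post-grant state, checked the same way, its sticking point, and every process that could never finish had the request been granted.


GRANT — the state after the grant stays safe, e.g. via T7, T2, T6, T5, T9, T4.
Key observation: (1, 1, 1, 1) free after granting still covers T7 first, and each release covers the next.
Check on the post-grant state, step by step:
  pool = (1, 1, 1, 1)
  T7 needs (0, 1, 1, 1) <= (1, 1, 1, 1) -> finishes; pool += (0, 1, 0, 1) = (1, 2, 1, 2)
  T2 needs (0, 1, 0, 2) <= (1, 2, 1, 2) -> finishes; pool += (0, 1, 1, 1) = (1, 3, 2, 3)
  T6 needs (1, 2, 2, 1) <= (1, 3, 2, 3) -> finishes; pool += (0, 1, 1, 2) = (1, 4, 3, 5)
  T5 needs (0, 4, 3, 4) <= (1, 4, 3, 5) -> finishes; pool += (1, 0, 0, 0) = (2, 4, 3, 5)
  T9 needs (2, 3, 1, 1) <= (2, 4, 3, 5) -> finishes; pool += (0, 1, 3, 0) = (2, 5, 6, 5)
  T4 needs (0, 3, 5, 0) <= (2, 5, 6, 5) -> finishes; pool += (1, 1, 2, 0) = (3, 6, 8, 5)


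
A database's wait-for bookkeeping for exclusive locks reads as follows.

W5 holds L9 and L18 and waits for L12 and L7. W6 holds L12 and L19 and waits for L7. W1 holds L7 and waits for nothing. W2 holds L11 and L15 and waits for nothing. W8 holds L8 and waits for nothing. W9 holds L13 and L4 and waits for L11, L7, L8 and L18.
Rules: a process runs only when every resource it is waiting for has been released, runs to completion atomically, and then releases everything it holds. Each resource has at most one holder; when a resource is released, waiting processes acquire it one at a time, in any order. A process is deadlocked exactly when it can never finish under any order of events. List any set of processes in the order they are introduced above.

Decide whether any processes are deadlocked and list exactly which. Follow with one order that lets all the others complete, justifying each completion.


Nothing here is deadlocked.
Key observation: the waits form no ring: some process can always run, and its releases unblock the others one by one.
A valid finishing order for the others: W8, W1, W6, W5, W2, W9.
Step-by-step check:
  W8: no waits; runs immediately, freeing L8
  W1: no waits; runs immediately, freeing L7
  W6 waits on L7 — all released -> runs and releases L12 and L19
  W5 waits on L12 and L7 — all released -> runs and releases L9 and L18
  W2: no waits; runs immediately, freeing L11 and L15
  W9 waits on L11, L7, L8 and L18 — all released -> runs and releases L13 and L4


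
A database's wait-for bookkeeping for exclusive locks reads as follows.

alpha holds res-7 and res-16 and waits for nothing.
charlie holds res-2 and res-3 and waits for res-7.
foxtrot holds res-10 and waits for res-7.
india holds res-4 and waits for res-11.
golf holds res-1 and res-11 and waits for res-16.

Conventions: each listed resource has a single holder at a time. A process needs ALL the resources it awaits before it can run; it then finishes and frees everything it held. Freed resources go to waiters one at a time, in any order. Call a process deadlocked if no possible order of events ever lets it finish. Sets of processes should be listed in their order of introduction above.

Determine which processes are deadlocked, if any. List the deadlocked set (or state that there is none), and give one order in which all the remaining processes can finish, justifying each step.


The deadlocked set is empty.
Key observation: although several processes wait, no cycle exists — each chain bottoms out at a free runner.
One completion order for the rest: alpha, golf, foxtrot, charlie, india.
Walking it through:
  alpha: no waits; runs immediately, freeing res-7 and res-16
  golf waits on res-16 — all released -> runs and releases res-1 and res-11
  foxtrot waits on res-7 — all released -> runs and releases res-10
  charlie waits on res-7 — all released -> runs and releases res-2 and res-3
  india waits on res-11 — all released -> runs and releases res-4


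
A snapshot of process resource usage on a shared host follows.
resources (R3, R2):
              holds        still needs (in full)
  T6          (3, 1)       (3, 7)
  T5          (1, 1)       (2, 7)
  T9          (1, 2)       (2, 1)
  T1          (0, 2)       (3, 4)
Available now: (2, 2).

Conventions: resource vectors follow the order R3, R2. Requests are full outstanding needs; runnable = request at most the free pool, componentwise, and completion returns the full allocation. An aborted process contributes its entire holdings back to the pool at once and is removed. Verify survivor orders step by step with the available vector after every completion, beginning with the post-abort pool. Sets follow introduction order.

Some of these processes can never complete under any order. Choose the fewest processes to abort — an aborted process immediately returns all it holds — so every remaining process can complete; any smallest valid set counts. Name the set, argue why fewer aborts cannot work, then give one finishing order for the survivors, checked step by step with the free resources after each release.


Minimum abort set: T6.
Key observation: aborting T6 returns (3, 1), and T5 — hopeless before — runs at step 3 with the returned capacity in the pool.
Why nothing smaller works: aborting no one leaves the state deadlocked as given.
The survivors complete as T9, T1, T5. Walking it through (starting from the post-abort pool):
  pool = (5, 3)
  T9 needs (2, 1) <= (5, 3) -> finishes; pool += (1, 2) = (6, 5)
  T1 needs (3, 4) <= (6, 5) -> finishes; pool += (0, 2) = (6, 7)
  T5 needs (2, 7) <= (6, 7) -> finishes; pool += (1, 1) = (7, 8)


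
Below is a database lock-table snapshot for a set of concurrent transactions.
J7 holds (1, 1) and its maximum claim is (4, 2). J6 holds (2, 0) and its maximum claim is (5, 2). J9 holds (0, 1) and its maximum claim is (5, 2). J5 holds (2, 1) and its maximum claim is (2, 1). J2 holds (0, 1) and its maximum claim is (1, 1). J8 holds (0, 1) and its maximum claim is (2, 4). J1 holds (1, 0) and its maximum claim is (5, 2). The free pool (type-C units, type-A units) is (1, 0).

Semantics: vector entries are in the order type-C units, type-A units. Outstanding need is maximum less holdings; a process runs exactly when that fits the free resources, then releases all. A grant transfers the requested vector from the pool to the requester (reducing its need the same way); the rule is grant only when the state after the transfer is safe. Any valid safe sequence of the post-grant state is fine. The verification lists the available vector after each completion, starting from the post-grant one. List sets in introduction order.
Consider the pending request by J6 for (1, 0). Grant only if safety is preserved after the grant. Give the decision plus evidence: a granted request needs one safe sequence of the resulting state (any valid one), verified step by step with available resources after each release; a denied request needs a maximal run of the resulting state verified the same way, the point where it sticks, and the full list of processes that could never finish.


GRANT: granting preserves safety; a valid post-grant sequence is J5, J2, J6, J7, J1, J9, J8.
Key observation: post-grant, (0, 0) remains, and an order beginning with J5 completes everyone.
Check on the post-grant state, step by step:
  pool = (0, 0)
  J5 needs (0, 0) <= (0, 0) -> finishes; pool += (2, 1) = (2, 1)
  J2 needs (1, 0) <= (2, 1) -> finishes; pool += (0, 1) = (2, 2)
  J6 needs (2, 2) <= (2, 2) -> finishes; pool += (3, 0) = (5, 2)
  J7 needs (3, 1) <= (5, 2) -> finishes; pool += (1, 1) = (6, 3)
  J1 needs (4, 2) <= (6, 3) -> finishes; pool += (1, 0) = (7, 3)
  J9 needs (5, 1) <= (7, 3) -> finishes; pool += (0, 1) = (7, 4)
  J8 needs (2, 3) <= (7, 4) -> finishes; pool += (0, 1) = (7, 5)
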